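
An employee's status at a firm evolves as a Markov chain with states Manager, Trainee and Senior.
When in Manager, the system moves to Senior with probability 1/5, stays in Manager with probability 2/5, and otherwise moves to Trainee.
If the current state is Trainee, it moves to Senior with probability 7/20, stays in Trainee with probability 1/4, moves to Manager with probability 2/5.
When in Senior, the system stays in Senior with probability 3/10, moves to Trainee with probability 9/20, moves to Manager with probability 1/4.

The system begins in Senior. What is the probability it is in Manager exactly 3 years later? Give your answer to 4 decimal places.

0.3554

Propagate the distribution vector 3 years from Senior.
After 0 years: (0.0000, 0.0000, 1.0000)
After 1 year: (0.2500, 0.4500, 0.3000)
After 2 years: (0.3550, 0.3475, 0.2975)
After 3 years: (0.3554, 0.3628, 0.2819)
P(in Manager after 3 years) = 0.3554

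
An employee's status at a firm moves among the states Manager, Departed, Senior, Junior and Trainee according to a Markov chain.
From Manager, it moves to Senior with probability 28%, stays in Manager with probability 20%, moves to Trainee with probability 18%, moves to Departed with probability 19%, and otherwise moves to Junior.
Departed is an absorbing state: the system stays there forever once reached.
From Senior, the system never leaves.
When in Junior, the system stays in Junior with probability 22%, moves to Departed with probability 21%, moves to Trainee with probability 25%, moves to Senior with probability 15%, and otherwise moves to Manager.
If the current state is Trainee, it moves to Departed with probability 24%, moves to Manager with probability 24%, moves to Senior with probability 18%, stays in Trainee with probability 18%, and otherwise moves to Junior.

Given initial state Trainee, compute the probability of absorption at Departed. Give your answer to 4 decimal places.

0.5322

Let h(s) be the probability of absorption at Departed starting from transient state s. Then h(Departed) = 1 and h(Senior) = 0. By first-step analysis:
h(Manager) = 0.2·h(Manager) + 0.19·1 + 0.28·0 + 0.15·h(Junior) + 0.18·h(Trainee)
h(Junior) = 0.17·h(Manager) + 0.21·1 + 0.15·0 + 0.22·h(Junior) + 0.25·h(Trainee)
h(Trainee) = 0.24·h(Manager) + 0.24·1 + 0.18·0 + 0.16·h(Junior) + 0.18·h(Trainee)
Solving: h(Manager) = 0.4584, h(Junior) = 0.5397, h(Trainee) = 0.5322.
Starting from Trainee, the probability is 0.5322.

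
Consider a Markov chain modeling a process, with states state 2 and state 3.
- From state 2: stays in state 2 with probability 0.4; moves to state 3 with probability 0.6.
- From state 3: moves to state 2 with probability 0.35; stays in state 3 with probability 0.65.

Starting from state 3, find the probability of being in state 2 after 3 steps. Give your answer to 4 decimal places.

0.3684

Propagate the distribution vector 3 steps from state 3.
After 0 steps: (0.0000, 1.0000)
After 1 step: (0.3500, 0.6500)
After 2 steps: (0.3675, 0.6325)
After 3 steps: (0.3684, 0.6316)
P(in state 2 after 3 steps) = 0.3684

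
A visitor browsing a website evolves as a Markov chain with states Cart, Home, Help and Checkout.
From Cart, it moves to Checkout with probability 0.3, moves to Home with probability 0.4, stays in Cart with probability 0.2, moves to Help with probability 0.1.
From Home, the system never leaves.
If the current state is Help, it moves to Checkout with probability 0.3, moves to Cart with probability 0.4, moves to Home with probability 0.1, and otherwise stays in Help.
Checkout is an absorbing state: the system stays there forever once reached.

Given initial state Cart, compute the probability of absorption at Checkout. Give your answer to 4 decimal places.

Let h(s) be the probability of absorption at Checkout starting from transient state s. Then h(Checkout) = 1 and h(Home) = 0. By first-step analysis:
h(Cart) = 0.2·h(Cart) + 0.4·0 + 0.1·h(Help) + 0.3·1
h(Help) = 0.4·h(Cart) + 0.1·0 + 0.2·h(Help) + 0.3·1
Solving: h(Cart) = 0.4500, h(Help) = 0.6000.
Starting from Cart, the probability is 0.4500.

0.4500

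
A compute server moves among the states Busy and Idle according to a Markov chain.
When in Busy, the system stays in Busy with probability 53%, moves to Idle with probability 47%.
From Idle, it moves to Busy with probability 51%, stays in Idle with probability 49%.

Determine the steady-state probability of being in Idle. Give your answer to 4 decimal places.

Let the stationary distribution be π with π = πP and π_1 + π_2 = 1.
π_1 = 0.53·π_1 + 0.51·π_2
Solving with the normalization constraint gives π = (0.5204, 0.4796).
So the stationary probability of Idle is 0.4796.

0.4796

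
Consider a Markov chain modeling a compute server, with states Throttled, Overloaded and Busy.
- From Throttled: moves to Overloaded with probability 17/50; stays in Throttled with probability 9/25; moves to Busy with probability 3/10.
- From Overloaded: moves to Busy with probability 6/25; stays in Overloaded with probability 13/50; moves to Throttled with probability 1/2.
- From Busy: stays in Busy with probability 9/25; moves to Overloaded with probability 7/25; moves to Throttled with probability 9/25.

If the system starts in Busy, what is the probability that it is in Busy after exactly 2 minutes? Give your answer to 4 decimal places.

0.3048

Sum over the intermediate state after 1 minute:
P = P(Busy→Throttled)·P(Throttled→Busy) + P(Busy→Overloaded)·P(Overloaded→Busy) + P(Busy→Busy)·P(Busy→Busy)
  = 0.36×0.3 + 0.28×0.24 + 0.36×0.36
  = 0.1080 + 0.0672 + 0.1296 = 0.3048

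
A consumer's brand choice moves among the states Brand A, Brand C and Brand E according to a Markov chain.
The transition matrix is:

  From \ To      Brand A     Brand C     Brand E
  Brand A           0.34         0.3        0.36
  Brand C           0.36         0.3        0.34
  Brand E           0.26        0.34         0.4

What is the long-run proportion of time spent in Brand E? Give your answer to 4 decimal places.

Let the stationary distribution be π with π = πP and π_1 + π_2 + π_3 = 1.
π_1 = 0.34·π_1 + 0.36·π_2 + 0.26·π_3
π_2 = 0.3·π_1 + 0.3·π_2 + 0.34·π_3
Solving with the normalization constraint gives π = (0.3168, 0.3147, 0.3684).
So the stationary probability of Brand E is 0.3684.

0.3684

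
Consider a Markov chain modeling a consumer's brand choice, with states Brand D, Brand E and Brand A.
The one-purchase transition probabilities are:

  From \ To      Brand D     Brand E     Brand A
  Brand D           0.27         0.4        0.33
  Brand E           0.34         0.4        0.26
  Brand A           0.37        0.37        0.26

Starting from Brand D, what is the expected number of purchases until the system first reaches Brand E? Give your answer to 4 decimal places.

Let t(s) be the expected number of purchases to first reach Brand E from state s, with t(Brand E) = 0. Conditioning on the first purchase:
t(Brand D) = 1 + 0.27·t(Brand D) + 0.33·t(Brand A)
t(Brand A) = 1 + 0.37·t(Brand D) + 0.26·t(Brand A)
Solving: t(Brand D) = 2.5592, t(Brand A) = 2.6309.
Expected purchases from Brand D to Brand E: 2.5592.

2.5592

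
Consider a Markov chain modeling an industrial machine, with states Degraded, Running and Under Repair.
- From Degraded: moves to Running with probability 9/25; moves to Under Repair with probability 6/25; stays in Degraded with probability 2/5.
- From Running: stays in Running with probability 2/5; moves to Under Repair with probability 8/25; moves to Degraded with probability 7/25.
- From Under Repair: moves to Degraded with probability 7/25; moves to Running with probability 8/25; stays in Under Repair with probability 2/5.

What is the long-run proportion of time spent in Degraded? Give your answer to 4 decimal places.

0.3182

Let the stationary distribution be π with π = πP and π_1 + π_2 + π_3 = 1.
π_1 = 0.4·π_1 + 0.28·π_2 + 0.28·π_3
π_2 = 0.36·π_1 + 0.4·π_2 + 0.32·π_3
Solving with the normalization constraint gives π = (0.3182, 0.3617, 0.3202).
So the stationary probability of Degraded is 0.3182.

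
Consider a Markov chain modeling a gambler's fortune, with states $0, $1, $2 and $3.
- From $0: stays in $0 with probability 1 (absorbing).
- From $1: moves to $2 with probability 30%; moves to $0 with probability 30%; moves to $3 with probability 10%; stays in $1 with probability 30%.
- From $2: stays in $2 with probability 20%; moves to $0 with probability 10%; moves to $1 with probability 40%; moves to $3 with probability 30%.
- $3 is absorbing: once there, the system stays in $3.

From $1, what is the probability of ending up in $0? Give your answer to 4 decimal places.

0.6136

Let h(s) be the probability of absorption at $0 starting from transient state s. Then h($0) = 1 and h($3) = 0. By first-step analysis:
h($1) = 0.3·1 + 0.3·h($1) + 0.3·h($2) + 0.1·0
h($2) = 0.1·1 + 0.4·h($1) + 0.2·h($2) + 0.3·0
Solving: h($1) = 0.6136, h($2) = 0.4318.
Starting from $1, the probability is 0.6136.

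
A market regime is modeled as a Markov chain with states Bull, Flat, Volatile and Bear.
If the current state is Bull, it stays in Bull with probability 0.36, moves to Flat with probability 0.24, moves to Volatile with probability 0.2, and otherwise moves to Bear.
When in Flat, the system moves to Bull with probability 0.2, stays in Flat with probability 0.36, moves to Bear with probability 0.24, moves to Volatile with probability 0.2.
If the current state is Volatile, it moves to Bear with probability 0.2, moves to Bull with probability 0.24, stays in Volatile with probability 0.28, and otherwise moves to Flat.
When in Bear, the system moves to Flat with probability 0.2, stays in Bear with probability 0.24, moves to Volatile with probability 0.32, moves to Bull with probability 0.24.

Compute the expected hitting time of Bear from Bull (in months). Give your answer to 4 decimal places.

Let t(s) be the expected number of months to first reach Bear from state s, with t(Bear) = 0. Conditioning on the first month:
t(Bull) = 1 + 0.36·t(Bull) + 0.24·t(Flat) + 0.2·t(Volatile)
t(Flat) = 1 + 0.2·t(Bull) + 0.36·t(Flat) + 0.2·t(Volatile)
t(Volatile) = 1 + 0.24·t(Bull) + 0.28·t(Flat) + 0.28·t(Volatile)
Solving: t(Bull) = 4.7325, t(Flat) = 4.5174, t(Volatile) = 4.7232.
Expected months from Bull to Bear: 4.7325.

4.7325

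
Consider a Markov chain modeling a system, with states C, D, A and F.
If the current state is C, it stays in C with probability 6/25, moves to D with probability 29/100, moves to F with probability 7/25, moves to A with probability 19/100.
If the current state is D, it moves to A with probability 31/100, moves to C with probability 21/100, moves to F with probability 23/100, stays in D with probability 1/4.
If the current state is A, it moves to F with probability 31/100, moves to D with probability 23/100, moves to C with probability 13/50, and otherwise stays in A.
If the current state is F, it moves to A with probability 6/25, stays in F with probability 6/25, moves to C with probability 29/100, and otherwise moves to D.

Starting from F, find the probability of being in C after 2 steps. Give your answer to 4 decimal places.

Propagate the distribution vector 2 steps from F.
After 0 steps: (0.0000, 0.0000, 0.0000, 1.0000)
After 1 step: (0.2900, 0.2300, 0.2400, 0.2400)
After 2 steps: (0.2499, 0.2520, 0.2320, 0.2661)
P(in C after 2 steps) = 0.2499

0.2499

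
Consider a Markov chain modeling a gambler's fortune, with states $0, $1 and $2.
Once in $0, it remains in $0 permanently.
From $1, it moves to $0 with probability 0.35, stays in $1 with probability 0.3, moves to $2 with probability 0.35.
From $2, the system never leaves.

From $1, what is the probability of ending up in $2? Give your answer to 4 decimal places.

Let h(s) be the probability of absorption at $2 starting from transient state s. Then h($2) = 1 and h($0) = 0. By first-step analysis:
h($1) = 0.35·0 + 0.3·h($1) + 0.35·1
Solving: h($1) = 0.5000.
Starting from $1, the probability is 0.5000.

0.5000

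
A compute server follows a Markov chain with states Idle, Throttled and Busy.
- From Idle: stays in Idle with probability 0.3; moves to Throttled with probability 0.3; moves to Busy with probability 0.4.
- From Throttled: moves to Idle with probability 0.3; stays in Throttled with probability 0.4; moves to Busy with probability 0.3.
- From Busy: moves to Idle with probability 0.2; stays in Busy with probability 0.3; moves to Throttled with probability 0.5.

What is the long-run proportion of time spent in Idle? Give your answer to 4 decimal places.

0.2673

Let the stationary distribution be π with π = πP and π_1 + π_2 + π_3 = 1.
π_1 = 0.3·π_1 + 0.3·π_2 + 0.2·π_3
π_2 = 0.3·π_1 + 0.4·π_2 + 0.5·π_3
Solving with the normalization constraint gives π = (0.2673, 0.4059, 0.3267).
So the stationary probability of Idle is 0.2673.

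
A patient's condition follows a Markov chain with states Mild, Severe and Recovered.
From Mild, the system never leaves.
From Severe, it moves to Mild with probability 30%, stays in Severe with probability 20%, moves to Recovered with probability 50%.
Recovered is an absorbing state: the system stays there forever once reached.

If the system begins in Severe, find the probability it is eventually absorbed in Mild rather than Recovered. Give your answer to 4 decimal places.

0.3750

Let h(s) be the probability of absorption at Mild starting from transient state s. Then h(Mild) = 1 and h(Recovered) = 0. By first-step analysis:
h(Severe) = 0.3·1 + 0.2·h(Severe) + 0.5·0
Solving: h(Severe) = 0.3750.
Starting from Severe, the probability is 0.3750.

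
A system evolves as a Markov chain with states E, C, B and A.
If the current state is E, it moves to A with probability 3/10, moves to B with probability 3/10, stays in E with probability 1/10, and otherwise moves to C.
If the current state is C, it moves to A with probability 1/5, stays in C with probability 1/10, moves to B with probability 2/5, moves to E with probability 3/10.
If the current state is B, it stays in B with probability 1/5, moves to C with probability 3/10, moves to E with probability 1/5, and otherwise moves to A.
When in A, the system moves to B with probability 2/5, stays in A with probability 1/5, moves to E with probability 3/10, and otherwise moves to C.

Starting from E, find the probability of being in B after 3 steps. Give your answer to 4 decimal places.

Propagate the distribution vector 3 steps from E.
After 0 steps: (1.0000, 0.0000, 0.0000, 0.0000)
After 1 step: (0.1000, 0.3000, 0.3000, 0.3000)
After 2 steps: (0.2500, 0.1800, 0.3300, 0.2400)
After 3 steps: (0.2170, 0.2160, 0.3090, 0.2580)
P(in B after 3 steps) = 0.3090

0.3090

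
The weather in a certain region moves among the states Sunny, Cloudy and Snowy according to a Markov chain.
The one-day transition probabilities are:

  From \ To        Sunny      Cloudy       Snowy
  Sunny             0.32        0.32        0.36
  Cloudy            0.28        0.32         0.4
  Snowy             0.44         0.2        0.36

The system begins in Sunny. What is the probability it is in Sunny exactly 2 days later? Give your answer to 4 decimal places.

Sum over the intermediate state after 1 day:
P = P(Sunny→Sunny)·P(Sunny→Sunny) + P(Sunny→Cloudy)·P(Cloudy→Sunny) + P(Sunny→Snowy)·P(Snowy→Sunny)
  = 0.32×0.32 + 0.32×0.28 + 0.36×0.44
  = 0.1024 + 0.0896 + 0.1584 = 0.3504

0.3504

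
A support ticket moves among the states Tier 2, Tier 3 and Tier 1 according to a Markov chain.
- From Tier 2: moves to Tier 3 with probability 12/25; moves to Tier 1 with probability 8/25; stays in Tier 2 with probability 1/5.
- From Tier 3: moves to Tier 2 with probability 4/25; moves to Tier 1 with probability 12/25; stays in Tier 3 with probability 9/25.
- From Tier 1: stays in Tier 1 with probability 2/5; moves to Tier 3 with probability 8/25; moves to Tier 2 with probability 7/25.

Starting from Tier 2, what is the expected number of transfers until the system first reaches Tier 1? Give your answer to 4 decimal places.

2.5735

Let t(s) be the expected number of transfers to first reach Tier 1 from state s, with t(Tier 1) = 0. Conditioning on the first transfer:
t(Tier 2) = 1 + 0.2·t(Tier 2) + 0.48·t(Tier 3)
t(Tier 3) = 1 + 0.16·t(Tier 2) + 0.36·t(Tier 3)
Solving: t(Tier 2) = 2.5735, t(Tier 3) = 2.2059.
Expected transfers from Tier 2 to Tier 1: 2.5735.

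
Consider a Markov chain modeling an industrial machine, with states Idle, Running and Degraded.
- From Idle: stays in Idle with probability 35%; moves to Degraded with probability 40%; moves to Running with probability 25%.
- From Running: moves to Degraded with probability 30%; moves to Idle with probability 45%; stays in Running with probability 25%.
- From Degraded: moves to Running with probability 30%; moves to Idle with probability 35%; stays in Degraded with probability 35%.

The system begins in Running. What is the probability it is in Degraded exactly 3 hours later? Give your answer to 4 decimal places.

0.3555

Propagate the distribution vector 3 hours from Running.
After 0 hours: (0.0000, 1.0000, 0.0000)
After 1 hour: (0.4500, 0.2500, 0.3000)
After 2 hours: (0.3750, 0.2650, 0.3600)
After 3 hours: (0.3765, 0.2680, 0.3555)
P(in Degraded after 3 hours) = 0.3555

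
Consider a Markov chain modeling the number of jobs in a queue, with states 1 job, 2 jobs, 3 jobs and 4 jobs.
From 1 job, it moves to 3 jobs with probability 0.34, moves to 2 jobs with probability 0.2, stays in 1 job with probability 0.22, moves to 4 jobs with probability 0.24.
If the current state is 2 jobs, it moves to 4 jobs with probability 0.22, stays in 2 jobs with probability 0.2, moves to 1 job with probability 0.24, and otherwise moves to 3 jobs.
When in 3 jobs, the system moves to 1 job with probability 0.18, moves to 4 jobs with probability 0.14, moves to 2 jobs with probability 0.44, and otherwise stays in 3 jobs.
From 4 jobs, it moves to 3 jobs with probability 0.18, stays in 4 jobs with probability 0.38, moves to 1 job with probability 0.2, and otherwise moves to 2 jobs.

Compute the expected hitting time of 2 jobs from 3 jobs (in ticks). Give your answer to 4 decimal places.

Let t(s) be the expected number of ticks to first reach 2 jobs from state s, with t(2 jobs) = 0. Conditioning on the first tick:
t(1 job) = 1 + 0.22·t(1 job) + 0.34·t(3 jobs) + 0.24·t(4 jobs)
t(3 jobs) = 1 + 0.18·t(1 job) + 0.24·t(3 jobs) + 0.14·t(4 jobs)
t(4 jobs) = 1 + 0.2·t(1 job) + 0.18·t(3 jobs) + 0.38·t(4 jobs)
Solving: t(1 job) = 3.6305, t(3 jobs) = 2.8404, t(4 jobs) = 3.6087.
Expected ticks from 3 jobs to 2 jobs: 2.8404.

2.8404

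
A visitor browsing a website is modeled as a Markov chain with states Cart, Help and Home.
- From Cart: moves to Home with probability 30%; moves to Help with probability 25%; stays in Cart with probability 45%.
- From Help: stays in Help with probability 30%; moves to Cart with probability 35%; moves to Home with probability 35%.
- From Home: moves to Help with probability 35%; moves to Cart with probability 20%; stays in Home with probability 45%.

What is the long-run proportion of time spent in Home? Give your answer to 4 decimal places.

Let the stationary distribution be π with π = πP and π_1 + π_2 + π_3 = 1.
π_1 = 0.45·π_1 + 0.35·π_2 + 0.2·π_3
π_2 = 0.25·π_1 + 0.3·π_2 + 0.35·π_3
Solving with the normalization constraint gives π = (0.3271, 0.3022, 0.3707).
So the stationary probability of Home is 0.3707.

0.3707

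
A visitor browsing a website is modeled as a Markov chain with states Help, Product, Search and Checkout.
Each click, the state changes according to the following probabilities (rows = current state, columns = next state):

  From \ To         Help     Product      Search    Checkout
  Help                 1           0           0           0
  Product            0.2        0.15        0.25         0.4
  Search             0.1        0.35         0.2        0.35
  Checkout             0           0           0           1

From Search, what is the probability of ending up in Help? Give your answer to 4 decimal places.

0.2616

Let h(s) be the probability of absorption at Help starting from transient state s. Then h(Help) = 1 and h(Checkout) = 0. By first-step analysis:
h(Product) = 0.2·1 + 0.15·h(Product) + 0.25·h(Search) + 0.4·0
h(Search) = 0.1·1 + 0.35·h(Product) + 0.2·h(Search) + 0.35·0
Solving: h(Product) = 0.3122, h(Search) = 0.2616.
Starting from Search, the probability is 0.2616.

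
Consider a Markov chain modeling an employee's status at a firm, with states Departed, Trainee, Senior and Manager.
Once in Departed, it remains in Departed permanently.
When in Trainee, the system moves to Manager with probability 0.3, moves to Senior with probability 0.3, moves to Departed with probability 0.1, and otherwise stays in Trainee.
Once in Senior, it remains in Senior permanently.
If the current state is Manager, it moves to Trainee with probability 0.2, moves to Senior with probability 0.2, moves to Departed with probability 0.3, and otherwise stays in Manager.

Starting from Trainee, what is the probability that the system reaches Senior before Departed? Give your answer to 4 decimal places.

0.6279

Let h(s) be the probability of absorption at Senior starting from transient state s. Then h(Senior) = 1 and h(Departed) = 0. By first-step analysis:
h(Trainee) = 0.1·0 + 0.3·h(Trainee) + 0.3·1 + 0.3·h(Manager)
h(Manager) = 0.3·0 + 0.2·h(Trainee) + 0.2·1 + 0.3·h(Manager)
Solving: h(Trainee) = 0.6279, h(Manager) = 0.4651.
Starting from Trainee, the probability is 0.6279.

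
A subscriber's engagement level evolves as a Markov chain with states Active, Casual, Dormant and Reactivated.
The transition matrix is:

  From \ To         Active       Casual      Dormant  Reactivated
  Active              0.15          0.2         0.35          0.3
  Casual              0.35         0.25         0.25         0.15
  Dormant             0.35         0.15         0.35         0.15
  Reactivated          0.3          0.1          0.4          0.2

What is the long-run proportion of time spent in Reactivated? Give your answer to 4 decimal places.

0.2026

Let the stationary distribution be π with π = πP and π_1 + π_2 + π_3 + π_4 = 1.
π_1 = 0.15·π_1 + 0.35·π_2 + 0.35·π_3 + 0.3·π_4
π_2 = 0.2·π_1 + 0.25·π_2 + 0.15·π_3 + 0.1·π_4
π_3 = 0.35·π_1 + 0.25·π_2 + 0.35·π_3 + 0.4·π_4
Solving with the normalization constraint gives π = (0.2832, 0.1711, 0.3430, 0.2026).
So the stationary probability of Reactivated is 0.2026.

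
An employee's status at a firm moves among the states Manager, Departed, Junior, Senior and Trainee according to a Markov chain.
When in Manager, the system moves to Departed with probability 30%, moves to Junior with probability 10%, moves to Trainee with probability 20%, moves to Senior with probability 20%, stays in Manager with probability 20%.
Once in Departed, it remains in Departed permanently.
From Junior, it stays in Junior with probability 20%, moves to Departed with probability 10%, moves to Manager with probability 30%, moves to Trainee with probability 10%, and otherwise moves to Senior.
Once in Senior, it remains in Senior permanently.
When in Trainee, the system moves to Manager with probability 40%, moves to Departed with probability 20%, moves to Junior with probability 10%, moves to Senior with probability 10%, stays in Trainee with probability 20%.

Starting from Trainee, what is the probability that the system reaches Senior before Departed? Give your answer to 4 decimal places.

Let h(s) be the probability of absorption at Senior starting from transient state s. Then h(Senior) = 1 and h(Departed) = 0. By first-step analysis:
h(Manager) = 0.2·h(Manager) + 0.3·0 + 0.1·h(Junior) + 0.2·1 + 0.2·h(Trainee)
h(Junior) = 0.3·h(Manager) + 0.1·0 + 0.2·h(Junior) + 0.3·1 + 0.1·h(Trainee)
h(Trainee) = 0.4·h(Manager) + 0.2·0 + 0.1·h(Junior) + 0.1·1 + 0.2·h(Trainee)
Solving: h(Manager) = 0.4261, h(Junior) = 0.5862, h(Trainee) = 0.4113.
Starting from Trainee, the probability is 0.4113.

0.4113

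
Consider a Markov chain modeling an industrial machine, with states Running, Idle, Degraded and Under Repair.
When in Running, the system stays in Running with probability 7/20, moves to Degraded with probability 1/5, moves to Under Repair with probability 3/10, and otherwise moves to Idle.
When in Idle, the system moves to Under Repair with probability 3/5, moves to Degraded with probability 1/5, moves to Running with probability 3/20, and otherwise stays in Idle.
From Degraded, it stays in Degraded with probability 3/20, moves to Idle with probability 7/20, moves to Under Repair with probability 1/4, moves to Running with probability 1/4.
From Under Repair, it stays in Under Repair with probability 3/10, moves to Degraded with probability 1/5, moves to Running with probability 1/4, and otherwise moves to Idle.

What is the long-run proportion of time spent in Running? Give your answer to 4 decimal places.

Let the stationary distribution be π with π = πP and π_1 + π_2 + π_3 + π_4 = 1.
π_1 = 0.35·π_1 + 0.15·π_2 + 0.25·π_3 + 0.25·π_4
π_2 = 0.15·π_1 + 0.05·π_2 + 0.35·π_3 + 0.25·π_4
π_3 = 0.2·π_1 + 0.2·π_2 + 0.15·π_3 + 0.2·π_4
Solving with the normalization constraint gives π = (0.2552, 0.2029, 0.1905, 0.3514).
So the stationary probability of Running is 0.2552.

0.2552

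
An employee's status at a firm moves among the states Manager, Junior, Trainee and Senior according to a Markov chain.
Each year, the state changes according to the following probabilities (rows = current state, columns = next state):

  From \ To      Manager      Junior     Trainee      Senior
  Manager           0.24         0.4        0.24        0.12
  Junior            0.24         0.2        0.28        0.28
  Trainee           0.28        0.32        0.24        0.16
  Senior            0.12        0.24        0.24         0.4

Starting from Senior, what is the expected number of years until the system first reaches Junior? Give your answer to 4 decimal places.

Let t(s) be the expected number of years to first reach Junior from state s, with t(Junior) = 0. Conditioning on the first year:
t(Manager) = 1 + 0.24·t(Manager) + 0.24·t(Trainee) + 0.12·t(Senior)
t(Trainee) = 1 + 0.28·t(Manager) + 0.24·t(Trainee) + 0.16·t(Senior)
t(Senior) = 1 + 0.12·t(Manager) + 0.24·t(Trainee) + 0.4·t(Senior)
Solving: t(Manager) = 2.8409, t(Trainee) = 3.0934, t(Senior) = 3.4722.
Expected years from Senior to Junior: 3.4722.

3.4722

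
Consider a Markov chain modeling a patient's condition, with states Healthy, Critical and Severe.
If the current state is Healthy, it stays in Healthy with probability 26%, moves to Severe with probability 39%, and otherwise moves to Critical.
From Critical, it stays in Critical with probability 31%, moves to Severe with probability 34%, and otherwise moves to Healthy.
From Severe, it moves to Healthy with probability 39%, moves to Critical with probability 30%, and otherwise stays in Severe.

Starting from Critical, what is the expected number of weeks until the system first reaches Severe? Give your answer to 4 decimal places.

2.8086

Let t(s) be the expected number of weeks to first reach Severe from state s, with t(Severe) = 0. Conditioning on the first week:
t(Healthy) = 1 + 0.26·t(Healthy) + 0.35·t(Critical)
t(Critical) = 1 + 0.35·t(Healthy) + 0.31·t(Critical)
Solving: t(Healthy) = 2.6797, t(Critical) = 2.8086.
Expected weeks from Critical to Severe: 2.8086.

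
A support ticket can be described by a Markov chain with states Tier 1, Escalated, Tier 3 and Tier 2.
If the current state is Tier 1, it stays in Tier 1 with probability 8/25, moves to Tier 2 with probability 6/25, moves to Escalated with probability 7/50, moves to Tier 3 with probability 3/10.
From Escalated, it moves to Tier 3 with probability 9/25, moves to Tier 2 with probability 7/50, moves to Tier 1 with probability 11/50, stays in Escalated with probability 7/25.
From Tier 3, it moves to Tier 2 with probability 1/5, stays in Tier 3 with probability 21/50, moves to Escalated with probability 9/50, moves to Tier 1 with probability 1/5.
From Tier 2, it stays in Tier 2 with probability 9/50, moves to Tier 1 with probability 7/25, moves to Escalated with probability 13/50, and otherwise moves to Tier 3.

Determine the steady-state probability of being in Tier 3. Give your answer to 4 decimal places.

Let the stationary distribution be π with π = πP and π_1 + π_2 + π_3 + π_4 = 1.
π_1 = 0.32·π_1 + 0.22·π_2 + 0.2·π_3 + 0.28·π_4
π_2 = 0.14·π_1 + 0.28·π_2 + 0.18·π_3 + 0.26·π_4
π_3 = 0.3·π_1 + 0.36·π_2 + 0.42·π_3 + 0.28·π_4
Solving with the normalization constraint gives π = (0.2496, 0.2061, 0.3506, 0.1937).
So the stationary probability of Tier 3 is 0.3506.

0.3506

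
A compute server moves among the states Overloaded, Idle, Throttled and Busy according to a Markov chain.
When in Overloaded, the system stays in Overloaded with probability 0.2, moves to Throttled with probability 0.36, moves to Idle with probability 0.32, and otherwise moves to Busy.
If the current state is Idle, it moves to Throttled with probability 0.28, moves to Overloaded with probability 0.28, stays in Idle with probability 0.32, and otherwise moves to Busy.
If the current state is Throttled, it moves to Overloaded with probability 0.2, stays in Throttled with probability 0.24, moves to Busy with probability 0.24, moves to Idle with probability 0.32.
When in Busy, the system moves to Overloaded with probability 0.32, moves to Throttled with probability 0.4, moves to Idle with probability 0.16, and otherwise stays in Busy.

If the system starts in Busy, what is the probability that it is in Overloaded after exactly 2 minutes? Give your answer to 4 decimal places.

0.2272

Propagate the distribution vector 2 minutes from Busy.
After 0 minutes: (0.0000, 0.0000, 0.0000, 1.0000)
After 1 minute: (0.3200, 0.1600, 0.4000, 0.1200)
After 2 minutes: (0.2272, 0.3008, 0.3040, 0.1680)
P(in Overloaded after 2 minutes) = 0.2272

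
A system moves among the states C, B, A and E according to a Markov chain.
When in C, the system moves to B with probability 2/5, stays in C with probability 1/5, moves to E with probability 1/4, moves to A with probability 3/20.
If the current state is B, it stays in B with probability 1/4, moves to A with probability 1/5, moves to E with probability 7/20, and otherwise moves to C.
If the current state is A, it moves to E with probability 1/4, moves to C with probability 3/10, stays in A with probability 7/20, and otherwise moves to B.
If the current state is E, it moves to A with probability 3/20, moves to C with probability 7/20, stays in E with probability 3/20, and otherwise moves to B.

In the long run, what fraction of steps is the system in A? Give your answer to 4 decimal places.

0.2052

Let the stationary distribution be π with π = πP and π_1 + π_2 + π_3 + π_4 = 1.
π_1 = 0.2·π_1 + 0.2·π_2 + 0.3·π_3 + 0.35·π_4
π_2 = 0.4·π_1 + 0.25·π_2 + 0.1·π_3 + 0.35·π_4
π_3 = 0.15·π_1 + 0.2·π_2 + 0.35·π_3 + 0.15·π_4
Solving with the normalization constraint gives π = (0.2585, 0.2833, 0.2052, 0.2530).
So the stationary probability of A is 0.2052.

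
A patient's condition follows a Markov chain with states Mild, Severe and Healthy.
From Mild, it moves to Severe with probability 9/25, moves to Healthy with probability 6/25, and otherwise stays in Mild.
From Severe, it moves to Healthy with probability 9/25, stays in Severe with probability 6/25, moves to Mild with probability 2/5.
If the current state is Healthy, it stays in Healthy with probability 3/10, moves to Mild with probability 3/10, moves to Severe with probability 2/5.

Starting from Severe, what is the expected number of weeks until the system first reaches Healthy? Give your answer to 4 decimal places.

3.2051

Let t(s) be the expected number of weeks to first reach Healthy from state s, with t(Healthy) = 0. Conditioning on the first week:
t(Mild) = 1 + 0.4·t(Mild) + 0.36·t(Severe)
t(Severe) = 1 + 0.4·t(Mild) + 0.24·t(Severe)
Solving: t(Mild) = 3.5897, t(Severe) = 3.2051.
Expected weeks from Severe to Healthy: 3.2051.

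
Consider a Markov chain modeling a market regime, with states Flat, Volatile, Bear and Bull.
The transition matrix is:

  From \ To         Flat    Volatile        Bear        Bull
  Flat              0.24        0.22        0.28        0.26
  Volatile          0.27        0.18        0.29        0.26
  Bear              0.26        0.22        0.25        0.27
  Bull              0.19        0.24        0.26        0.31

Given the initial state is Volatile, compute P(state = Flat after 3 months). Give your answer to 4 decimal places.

0.2381

Propagate the distribution vector 3 months from Volatile.
After 0 months: (0.0000, 1.0000, 0.0000, 0.0000)
After 1 month: (0.2700, 0.1800, 0.2900, 0.2600)
After 2 months: (0.2382, 0.2180, 0.2679, 0.2759)
After 3 months: (0.2381, 0.2168, 0.2686, 0.2765)
P(in Flat after 3 months) = 0.2381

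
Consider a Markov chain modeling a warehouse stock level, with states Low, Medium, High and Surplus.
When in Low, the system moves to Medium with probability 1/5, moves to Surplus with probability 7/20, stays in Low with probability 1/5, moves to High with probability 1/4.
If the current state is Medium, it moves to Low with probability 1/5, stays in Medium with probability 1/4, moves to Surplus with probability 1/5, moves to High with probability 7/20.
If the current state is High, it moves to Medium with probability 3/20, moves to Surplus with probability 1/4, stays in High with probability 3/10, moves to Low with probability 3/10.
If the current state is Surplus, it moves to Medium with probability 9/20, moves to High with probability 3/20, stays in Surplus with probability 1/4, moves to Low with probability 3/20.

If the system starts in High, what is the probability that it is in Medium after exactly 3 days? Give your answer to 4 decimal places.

Propagate the distribution vector 3 days from High.
After 0 days: (0.0000, 0.0000, 1.0000, 0.0000)
After 1 day: (0.3000, 0.1500, 0.3000, 0.2500)
After 2 days: (0.2175, 0.2550, 0.2550, 0.2725)
After 3 days: (0.2119, 0.2681, 0.2610, 0.2590)
P(in Medium after 3 days) = 0.2681

0.2681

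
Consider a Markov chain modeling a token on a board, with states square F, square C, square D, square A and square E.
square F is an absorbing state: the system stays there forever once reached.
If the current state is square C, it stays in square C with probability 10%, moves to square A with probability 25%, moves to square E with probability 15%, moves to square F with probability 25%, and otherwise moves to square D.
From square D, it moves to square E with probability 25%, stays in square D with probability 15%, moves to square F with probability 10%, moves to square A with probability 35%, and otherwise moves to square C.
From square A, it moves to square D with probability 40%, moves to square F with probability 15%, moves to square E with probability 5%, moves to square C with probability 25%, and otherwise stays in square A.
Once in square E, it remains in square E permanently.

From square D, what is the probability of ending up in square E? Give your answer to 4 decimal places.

Let h(s) be the probability of absorption at square E starting from transient state s. Then h(square E) = 1 and h(square F) = 0. By first-step analysis:
h(square C) = 0.25·0 + 0.1·h(square C) + 0.25·h(square D) + 0.25·h(square A) + 0.15·1
h(square D) = 0.1·0 + 0.15·h(square C) + 0.15·h(square D) + 0.35·h(square A) + 0.25·1
h(square A) = 0.15·0 + 0.25·h(square C) + 0.4·h(square D) + 0.15·h(square A) + 0.05·1
Solving: h(square C) = 0.4486, h(square D) = 0.5604, h(square A) = 0.4545.
Starting from square D, the probability is 0.5604.

0.5604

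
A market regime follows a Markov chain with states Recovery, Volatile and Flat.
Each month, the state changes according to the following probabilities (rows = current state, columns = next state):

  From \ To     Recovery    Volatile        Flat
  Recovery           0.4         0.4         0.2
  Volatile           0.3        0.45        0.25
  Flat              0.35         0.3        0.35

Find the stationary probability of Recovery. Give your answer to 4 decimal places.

0.3477

Let the stationary distribution be π with π = πP and π_1 + π_2 + π_3 = 1.
π_1 = 0.4·π_1 + 0.3·π_2 + 0.35·π_3
π_2 = 0.4·π_1 + 0.45·π_2 + 0.3·π_3
Solving with the normalization constraint gives π = (0.3477, 0.3938, 0.2585).
So the stationary probability of Recovery is 0.3477.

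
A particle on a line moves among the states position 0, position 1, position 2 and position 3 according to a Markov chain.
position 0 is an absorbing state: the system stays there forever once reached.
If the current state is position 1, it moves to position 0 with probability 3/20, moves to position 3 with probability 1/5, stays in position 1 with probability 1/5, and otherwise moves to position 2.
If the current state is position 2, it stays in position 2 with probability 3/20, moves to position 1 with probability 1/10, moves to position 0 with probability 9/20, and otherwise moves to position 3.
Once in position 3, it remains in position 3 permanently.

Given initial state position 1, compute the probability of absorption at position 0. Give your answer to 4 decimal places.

Let h(s) be the probability of absorption at position 0 starting from transient state s. Then h(position 0) = 1 and h(position 3) = 0. By first-step analysis:
h(position 1) = 0.15·1 + 0.2·h(position 1) + 0.45·h(position 2) + 0.2·0
h(position 2) = 0.45·1 + 0.1·h(position 1) + 0.15·h(position 2) + 0.3·0
Solving: h(position 1) = 0.5197, h(position 2) = 0.5906.
Starting from position 1, the probability is 0.5197.

0.5197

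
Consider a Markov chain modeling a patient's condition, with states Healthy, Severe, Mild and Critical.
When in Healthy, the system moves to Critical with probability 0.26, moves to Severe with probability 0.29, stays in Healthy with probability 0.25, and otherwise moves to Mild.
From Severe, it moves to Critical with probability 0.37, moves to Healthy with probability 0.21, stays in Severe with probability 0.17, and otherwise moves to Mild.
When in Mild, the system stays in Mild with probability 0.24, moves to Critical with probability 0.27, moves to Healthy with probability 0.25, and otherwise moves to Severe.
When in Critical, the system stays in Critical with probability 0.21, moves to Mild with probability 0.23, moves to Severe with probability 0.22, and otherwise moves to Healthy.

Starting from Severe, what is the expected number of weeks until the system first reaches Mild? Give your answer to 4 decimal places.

Let t(s) be the expected number of weeks to first reach Mild from state s, with t(Mild) = 0. Conditioning on the first week:
t(Healthy) = 1 + 0.25·t(Healthy) + 0.29·t(Severe) + 0.26·t(Critical)
t(Severe) = 1 + 0.21·t(Healthy) + 0.17·t(Severe) + 0.37·t(Critical)
t(Critical) = 1 + 0.34·t(Healthy) + 0.22·t(Severe) + 0.21·t(Critical)
Solving: t(Healthy) = 4.5396, t(Severe) = 4.3256, t(Critical) = 4.4242.
Expected weeks from Severe to Mild: 4.3256.

4.3256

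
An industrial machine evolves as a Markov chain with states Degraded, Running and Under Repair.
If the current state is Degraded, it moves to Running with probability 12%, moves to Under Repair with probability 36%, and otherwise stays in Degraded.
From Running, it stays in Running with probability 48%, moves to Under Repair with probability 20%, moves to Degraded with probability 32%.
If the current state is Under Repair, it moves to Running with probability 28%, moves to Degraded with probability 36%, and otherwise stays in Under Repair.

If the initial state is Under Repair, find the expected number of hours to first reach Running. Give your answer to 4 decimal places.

4.7297

Let t(s) be the expected number of hours to first reach Running from state s, with t(Running) = 0. Conditioning on the first hour:
t(Degraded) = 1 + 0.52·t(Degraded) + 0.36·t(Under Repair)
t(Under Repair) = 1 + 0.36·t(Degraded) + 0.36·t(Under Repair)
Solving: t(Degraded) = 5.6306, t(Under Repair) = 4.7297.
Expected hours from Under Repair to Running: 4.7297.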